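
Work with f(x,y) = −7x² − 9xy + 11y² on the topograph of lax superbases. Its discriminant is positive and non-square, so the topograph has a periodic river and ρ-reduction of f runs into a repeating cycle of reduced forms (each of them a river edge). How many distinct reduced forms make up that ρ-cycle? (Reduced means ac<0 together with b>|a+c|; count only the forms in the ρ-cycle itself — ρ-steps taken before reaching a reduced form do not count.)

D = 389, ⌊√D⌋ = 19
descent: ρ → (11,9,-7)  [lands on river]
river: ρ → (-7,19,1)
river: ρ → (1,19,-7)
river: ρ → (-7,9,11)
river: ρ → (11,13,-5)
river: ρ → (-5,17,5)
river: ρ → (5,13,-11)
river: ρ → (-11,9,7)
river: ρ → (7,19,-1)
river: ρ → (-1,19,7)
river: ρ → (7,9,-11)
river: ρ → (-11,13,5)
river: ρ → (5,17,-5)
river: ρ → (-5,13,11)
ρ-cycle length = 14 (tail of 1 descent step not counted)

14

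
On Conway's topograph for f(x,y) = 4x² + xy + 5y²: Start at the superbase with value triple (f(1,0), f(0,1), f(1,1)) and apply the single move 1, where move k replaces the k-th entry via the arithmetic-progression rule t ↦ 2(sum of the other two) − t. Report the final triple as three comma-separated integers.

start (4,5,10) = (f(1,0),f(0,1),f(1,1))
replace slot 1: 2·(5+10) − 4 = 26 → (26,5,10)

26,5,10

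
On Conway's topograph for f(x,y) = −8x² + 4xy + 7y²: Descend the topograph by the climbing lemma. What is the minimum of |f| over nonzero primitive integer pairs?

river: ρ → (7,10,-5)
river: ρ → (-5,10,7)
river: ρ → (7,4,-8)
river: ρ → (-8,12,3)
river: ρ → (3,12,-8)
river: ρ → (-8,4,7)
closes: descent 0, river 6
min |a| on river = 3

3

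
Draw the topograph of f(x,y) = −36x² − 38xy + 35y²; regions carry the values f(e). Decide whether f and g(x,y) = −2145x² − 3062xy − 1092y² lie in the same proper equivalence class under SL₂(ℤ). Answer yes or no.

D₁ = 6484, D₂ = 6484
river cycle of f (length 158): (35, 38, -36), (-36, 34, 37), (37, 40, -33), (-33, 26, 44), (44, 62, -15), (-15, 58, 52), (52, 46, -21), (-21, 80, 1), (1, 80, -21), (-21, 46, 52), … (148 more)
river cycle of g (length 158): (-33, 26, 44), (44, 62, -15), (-15, 58, 52), (52, 46, -21), (-21, 80, 1), (1, 80, -21), (-21, 46, 52), (52, 58, -15), (-15, 62, 44), (44, 26, -33), … (148 more)
cycles coincide ⇒ equivalent

yes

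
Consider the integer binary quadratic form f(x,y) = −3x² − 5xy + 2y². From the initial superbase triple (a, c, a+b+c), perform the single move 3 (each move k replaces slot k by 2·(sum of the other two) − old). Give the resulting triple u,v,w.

start (-3,2,-6) = (f(1,0),f(0,1),f(1,1))
replace slot 3: 2·((-3)+2) − (-6) = 4 → (-3,2,4)

-3,2,4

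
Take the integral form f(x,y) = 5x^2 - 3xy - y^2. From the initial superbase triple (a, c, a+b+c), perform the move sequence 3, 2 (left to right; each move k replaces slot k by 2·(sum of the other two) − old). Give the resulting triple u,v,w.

start (5,-1,1) = (f(1,0),f(0,1),f(1,1))
replace slot 3: 2·(5+(-1)) − 1 = 7 → (5,-1,7)
replace slot 2: 2·(5+7) − (-1) = 25 → (5,25,7)

5,25,7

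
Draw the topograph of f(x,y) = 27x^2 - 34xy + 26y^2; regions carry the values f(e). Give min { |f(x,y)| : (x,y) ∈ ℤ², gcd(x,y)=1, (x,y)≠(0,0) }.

translate: b→20 (≡-34 mod 54), so (27,-34,26)→(27,20,19)
flip: (27,20,19)→(19,-20,27)
translate: b→18 (≡-20 mod 38), so (19,-20,27)→(19,18,26)
reduced (well bottom): (19,18,26) with a≤c, −a<b≤a
well minimum = a = 19

19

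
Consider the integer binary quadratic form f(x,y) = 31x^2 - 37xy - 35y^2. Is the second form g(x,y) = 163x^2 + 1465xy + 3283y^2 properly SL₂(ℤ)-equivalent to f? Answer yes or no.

D₁ = 5709, D₂ = 5709
river cycle of f (length 20): (-35, 37, 31), (31, 25, -41), (-41, 57, 15), (15, 63, -29), (-29, 53, 25), (25, 47, -35), (-35, 23, 37), (37, 51, -21), (-21, 75, 1), (1, 75, -21), … (10 more)
river cycle of g (length 20): (31, 25, -41), (-41, 57, 15), (15, 63, -29), (-29, 53, 25), (25, 47, -35), (-35, 23, 37), (37, 51, -21), (-21, 75, 1), (1, 75, -21), (-21, 51, 37), … (10 more)
cycles coincide ⇒ equivalent

yes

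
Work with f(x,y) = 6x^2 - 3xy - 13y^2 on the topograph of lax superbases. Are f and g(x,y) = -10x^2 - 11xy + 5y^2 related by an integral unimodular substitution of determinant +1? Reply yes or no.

D₁ = 321, D₂ = 321
river cycle of f (length 6): (6, 9, -10), (-10, 11, 5), (5, 9, -12), (-12, 15, 2), (2, 17, -4), (-4, 15, 6)
river cycle of g (length 6): (5, 11, -10), (-10, 9, 6), (6, 15, -4), (-4, 17, 2), (2, 15, -12), (-12, 9, 5)
cycles differ ⇒ inequivalent

no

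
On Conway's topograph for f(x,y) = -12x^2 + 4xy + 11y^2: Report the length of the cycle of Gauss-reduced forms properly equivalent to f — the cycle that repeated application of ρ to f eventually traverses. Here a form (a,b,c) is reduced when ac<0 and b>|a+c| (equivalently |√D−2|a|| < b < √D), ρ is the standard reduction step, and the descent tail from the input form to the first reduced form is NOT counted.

D = 544, ⌊√D⌋ = 23
river: ρ → (11,18,-5)
river: ρ → (-5,22,3)
river: ρ → (3,20,-12)
river: ρ → (-12,4,11)
ρ-cycle length = 4 (tail of 0 descent steps not counted)

4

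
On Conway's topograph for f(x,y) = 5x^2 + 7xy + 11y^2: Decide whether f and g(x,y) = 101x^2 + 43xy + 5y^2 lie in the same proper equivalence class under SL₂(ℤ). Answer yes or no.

D₁ = -171, D₂ = -171
f: translate: b→-3 (≡7 mod 10), so (5,7,11)→(5,-3,9)
f: reduced (well bottom): (5,-3,9) with a≤c, −a<b≤a
g: flip: (101,43,5)→(5,-43,101)
g: translate: b→-3 (≡-43 mod 10), so (5,-43,101)→(5,-3,9)
g: reduced (well bottom): (5,-3,9) with a≤c, −a<b≤a
reduced forms (5, -3, 9) vs (5, -3, 9) ⇒ equivalent

yes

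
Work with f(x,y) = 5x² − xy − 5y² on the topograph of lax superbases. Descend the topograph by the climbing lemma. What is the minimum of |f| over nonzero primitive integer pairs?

descent: ρ → (-5,1,5)  [lands on river]
river: ρ → (5,9,-1)
river: ρ → (-1,9,5)
river: ρ → (5,1,-5)
river: ρ → (-5,9,1)
river: ρ → (1,9,-5)
closes: descent 1, river 6
min |a| on river = 1

1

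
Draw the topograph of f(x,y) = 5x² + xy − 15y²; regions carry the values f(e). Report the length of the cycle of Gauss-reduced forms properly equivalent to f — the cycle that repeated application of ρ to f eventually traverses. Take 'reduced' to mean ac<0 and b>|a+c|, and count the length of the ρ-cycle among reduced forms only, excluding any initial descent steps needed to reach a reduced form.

D = 301, ⌊√D⌋ = 17
descent: ρ → (-15,-1,5)
descent: ρ → (5,11,-9)  [lands on river]
river: ρ → (-9,7,7)
river: ρ → (7,7,-9)
river: ρ → (-9,11,5)
river: ρ → (5,9,-11)
river: ρ → (-11,13,3)
river: ρ → (3,17,-1)
river: ρ → (-1,17,3)
river: ρ → (3,13,-11)
river: ρ → (-11,9,5)
ρ-cycle length = 10 (tail of 2 descent steps not counted)

10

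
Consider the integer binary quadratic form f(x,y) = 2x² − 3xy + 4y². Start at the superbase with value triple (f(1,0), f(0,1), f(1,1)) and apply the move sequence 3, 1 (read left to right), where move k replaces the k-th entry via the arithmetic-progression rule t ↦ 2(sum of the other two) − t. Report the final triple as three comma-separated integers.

start (2,4,3) = (f(1,0),f(0,1),f(1,1))
replace slot 3: 2·(2+4) − 3 = 9 → (2,4,9)
replace slot 1: 2·(4+9) − 2 = 24 → (24,4,9)

24,4,9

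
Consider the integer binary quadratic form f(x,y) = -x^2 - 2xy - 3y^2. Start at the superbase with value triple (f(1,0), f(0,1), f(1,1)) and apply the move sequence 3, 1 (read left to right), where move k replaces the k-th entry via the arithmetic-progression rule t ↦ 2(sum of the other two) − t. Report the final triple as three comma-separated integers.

start (-1,-3,-6) = (f(1,0),f(0,1),f(1,1))
replace slot 3: 2·((-1)+(-3)) − (-6) = -2 → (-1,-3,-2)
replace slot 1: 2·((-3)+(-2)) − (-1) = -9 → (-9,-3,-2)

-9,-3,-2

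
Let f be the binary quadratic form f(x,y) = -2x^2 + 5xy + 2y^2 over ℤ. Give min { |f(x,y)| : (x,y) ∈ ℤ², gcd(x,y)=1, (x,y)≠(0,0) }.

river: ρ → (2,3,-4)
river: ρ → (-4,5,1)
river: ρ → (1,5,-4)
river: ρ → (-4,3,2)
river: ρ → (2,5,-2)
river: ρ → (-2,3,4)
river: ρ → (4,5,-1)
river: ρ → (-1,5,4)
river: ρ → (4,3,-2)
river: ρ → (-2,5,2)
closes: descent 0, river 10
min |a| on river = 1

1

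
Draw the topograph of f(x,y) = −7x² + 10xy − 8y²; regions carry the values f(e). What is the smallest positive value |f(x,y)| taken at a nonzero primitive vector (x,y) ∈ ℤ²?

translate: b→4 (≡-10 mod 14), so (7,-10,8)→(7,4,5)
flip: (7,4,5)→(5,-4,7)
reduced (well bottom): (5,-4,7) with a≤c, −a<b≤a
well minimum |f| = |-5| = 5 (negative-definite)

5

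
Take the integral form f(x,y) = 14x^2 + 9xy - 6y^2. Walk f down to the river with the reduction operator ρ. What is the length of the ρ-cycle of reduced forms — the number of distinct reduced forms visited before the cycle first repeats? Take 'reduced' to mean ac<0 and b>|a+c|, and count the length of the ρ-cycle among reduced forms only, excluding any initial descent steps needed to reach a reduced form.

D = 417, ⌊√D⌋ = 20
river: ρ → (-6,15,8)
river: ρ → (8,17,-4)
river: ρ → (-4,15,12)
river: ρ → (12,9,-7)
river: ρ → (-7,19,2)
river: ρ → (2,17,-16)
river: ρ → (-16,15,3)
river: ρ → (3,15,-16)
river: ρ → (-16,17,2)
river: ρ → (2,19,-7)
river: ρ → (-7,9,12)
river: ρ → (12,15,-4)
river: ρ → (-4,17,8)
river: ρ → (8,15,-6)
river: ρ → (-6,9,14)
river: ρ → (14,19,-1)
river: ρ → (-1,19,14)
river: ρ → (14,9,-6)
ρ-cycle length = 18 (tail of 0 descent steps not counted)

18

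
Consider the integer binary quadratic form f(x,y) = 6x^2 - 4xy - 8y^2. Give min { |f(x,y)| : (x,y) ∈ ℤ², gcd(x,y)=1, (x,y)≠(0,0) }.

descent: ρ → (-8,4,6)  [lands on river]
river: ρ → (6,8,-6)
river: ρ → (-6,4,8)
river: ρ → (8,12,-2)
river: ρ → (-2,12,8)
river: ρ → (8,4,-6)
river: ρ → (-6,8,6)
river: ρ → (6,4,-8)
river: ρ → (-8,12,2)
river: ρ → (2,12,-8)
closes: descent 1, river 10
min |a| on river = 2

2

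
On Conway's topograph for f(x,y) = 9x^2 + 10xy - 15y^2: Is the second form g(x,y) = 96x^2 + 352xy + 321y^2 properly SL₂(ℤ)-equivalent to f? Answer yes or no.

D₁ = 640, D₂ = 640
river cycle of f (length 8): (-15, 20, 4), (4, 20, -15), (-15, 10, 9), (9, 8, -16), (-16, 24, 1), (1, 24, -16), (-16, 8, 9), (9, 10, -15)
river cycle of g (length 8): (1, 24, -16), (-16, 8, 9), (9, 10, -15), (-15, 20, 4), (4, 20, -15), (-15, 10, 9), (9, 8, -16), (-16, 24, 1)
cycles coincide ⇒ equivalent

yes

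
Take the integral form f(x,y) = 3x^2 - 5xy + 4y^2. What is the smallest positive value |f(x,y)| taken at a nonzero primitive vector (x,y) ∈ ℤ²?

translate: b→1 (≡-5 mod 6), so (3,-5,4)→(3,1,2)
flip: (3,1,2)→(2,-1,3)
reduced (well bottom): (2,-1,3) with a≤c, −a<b≤a
well minimum = a = 2

2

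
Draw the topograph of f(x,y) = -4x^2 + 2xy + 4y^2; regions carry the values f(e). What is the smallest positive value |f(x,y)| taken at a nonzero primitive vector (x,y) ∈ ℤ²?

river: ρ → (4,6,-2)
river: ρ → (-2,6,4)
river: ρ → (4,2,-4)
river: ρ → (-4,6,2)
river: ρ → (2,6,-4)
river: ρ → (-4,2,4)
closes: descent 0, river 6
min |a| on river = 2

2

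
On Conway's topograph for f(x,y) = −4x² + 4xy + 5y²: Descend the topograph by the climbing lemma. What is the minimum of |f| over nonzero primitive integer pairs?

river: ρ → (5,6,-3)
river: ρ → (-3,6,5)
river: ρ → (5,4,-4)
river: ρ → (-4,4,5)
closes: descent 0, river 4
min |a| on river = 3

3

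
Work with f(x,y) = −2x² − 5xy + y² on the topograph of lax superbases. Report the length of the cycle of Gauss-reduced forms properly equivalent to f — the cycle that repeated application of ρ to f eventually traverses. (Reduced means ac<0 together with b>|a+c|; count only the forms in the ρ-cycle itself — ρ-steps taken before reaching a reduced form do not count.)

D = 33, ⌊√D⌋ = 5
descent: ρ → (1,5,-2)  [lands on river]
river: ρ → (-2,3,3)
river: ρ → (3,3,-2)
river: ρ → (-2,5,1)
ρ-cycle length = 4 (tail of 1 descent step not counted)

4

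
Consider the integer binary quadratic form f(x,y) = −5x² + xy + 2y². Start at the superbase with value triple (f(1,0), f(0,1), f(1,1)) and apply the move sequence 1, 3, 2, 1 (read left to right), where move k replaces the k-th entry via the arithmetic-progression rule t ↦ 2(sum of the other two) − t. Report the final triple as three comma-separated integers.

start (-5,2,-2) = (f(1,0),f(0,1),f(1,1))
replace slot 1: 2·(2+(-2)) − (-5) = 5 → (5,2,-2)
replace slot 3: 2·(5+2) − (-2) = 16 → (5,2,16)
replace slot 2: 2·(5+16) − 2 = 40 → (5,40,16)
replace slot 1: 2·(40+16) − 5 = 107 → (107,40,16)

107,40,16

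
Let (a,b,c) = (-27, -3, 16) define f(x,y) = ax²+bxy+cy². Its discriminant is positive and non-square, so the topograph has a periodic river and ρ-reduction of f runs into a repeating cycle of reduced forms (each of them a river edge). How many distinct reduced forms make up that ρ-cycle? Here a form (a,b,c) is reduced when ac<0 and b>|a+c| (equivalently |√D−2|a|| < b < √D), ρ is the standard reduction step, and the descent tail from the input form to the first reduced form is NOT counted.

D = 1737, ⌊√D⌋ = 41
descent: ρ → (16,35,-8)  [lands on river]
river: ρ → (-8,29,28)
river: ρ → (28,27,-9)
river: ρ → (-9,27,28)
river: ρ → (28,29,-8)
river: ρ → (-8,35,16)
river: ρ → (16,29,-14)
river: ρ → (-14,27,18)
river: ρ → (18,9,-23)
river: ρ → (-23,37,4)
river: ρ → (4,35,-32)
river: ρ → (-32,29,7)
river: ρ → (7,41,-2)
river: ρ → (-2,39,27)
river: ρ → (27,15,-14)
river: ρ → (-14,41,1)
river: ρ → (1,41,-14)
river: ρ → (-14,15,27)
river: ρ → (27,39,-2)
river: ρ → (-2,41,7)
river: ρ → (7,29,-32)
river: ρ → (-32,35,4)
river: ρ → (4,37,-23)
river: ρ → (-23,9,18)
river: ρ → (18,27,-14)
river: ρ → (-14,29,16)
ρ-cycle length = 26 (tail of 1 descent step not counted)

26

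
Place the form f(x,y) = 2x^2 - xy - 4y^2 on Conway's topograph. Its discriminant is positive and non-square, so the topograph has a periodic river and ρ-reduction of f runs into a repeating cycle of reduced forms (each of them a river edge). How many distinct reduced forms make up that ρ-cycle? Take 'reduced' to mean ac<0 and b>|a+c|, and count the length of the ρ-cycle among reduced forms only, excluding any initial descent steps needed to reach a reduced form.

D = 33, ⌊√D⌋ = 5
descent: ρ → (-4,1,2)
descent: ρ → (2,3,-3)  [lands on river]
river: ρ → (-3,3,2)
river: ρ → (2,5,-1)
river: ρ → (-1,5,2)
ρ-cycle length = 4 (tail of 2 descent steps not counted)

4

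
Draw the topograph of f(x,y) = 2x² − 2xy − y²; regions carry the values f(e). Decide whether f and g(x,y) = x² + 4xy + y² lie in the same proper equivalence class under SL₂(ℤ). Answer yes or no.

D₁ = 12, D₂ = 12
river cycle of f (length 2): (-1, 2, 2), (2, 2, -1)
river cycle of g (length 2): (1, 2, -2), (-2, 2, 1)
cycles differ ⇒ inequivalent

no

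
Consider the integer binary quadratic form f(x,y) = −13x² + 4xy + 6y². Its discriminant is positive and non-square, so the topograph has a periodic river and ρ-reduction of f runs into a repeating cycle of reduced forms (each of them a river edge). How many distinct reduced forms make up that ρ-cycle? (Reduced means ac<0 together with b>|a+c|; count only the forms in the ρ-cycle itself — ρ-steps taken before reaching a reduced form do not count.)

D = 328, ⌊√D⌋ = 18
descent: ρ → (6,8,-11)  [lands on river]
river: ρ → (-11,14,3)
river: ρ → (3,16,-6)
river: ρ → (-6,8,11)
river: ρ → (11,14,-3)
river: ρ → (-3,16,6)
ρ-cycle length = 6 (tail of 1 descent step not counted)

6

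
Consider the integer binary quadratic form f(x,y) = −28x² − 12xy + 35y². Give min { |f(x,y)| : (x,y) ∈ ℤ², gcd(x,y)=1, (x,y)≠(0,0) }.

descent: ρ → (35,12,-28)  [lands on river]
river: ρ → (-28,44,19)
river: ρ → (19,32,-40)
river: ρ → (-40,48,11)
river: ρ → (11,62,-5)
river: ρ → (-5,58,35)
closes: descent 1, river 6
min |a| on river = 5

5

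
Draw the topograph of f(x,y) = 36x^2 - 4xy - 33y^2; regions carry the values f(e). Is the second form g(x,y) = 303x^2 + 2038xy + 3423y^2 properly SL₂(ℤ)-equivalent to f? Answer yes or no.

D₁ = 4768, D₂ = 4768
river cycle of f (length 26): (-33, 4, 36), (36, 68, -1), (-1, 68, 36), (36, 4, -33), (-33, 62, 7), (7, 64, -24), (-24, 32, 39), (39, 46, -17), (-17, 56, 24), (24, 40, -33), … (16 more)
river cycle of g (length 26): (36, 68, -1), (-1, 68, 36), (36, 4, -33), (-33, 62, 7), (7, 64, -24), (-24, 32, 39), (39, 46, -17), (-17, 56, 24), (24, 40, -33), (-33, 26, 31), … (16 more)
cycles coincide ⇒ equivalent

yes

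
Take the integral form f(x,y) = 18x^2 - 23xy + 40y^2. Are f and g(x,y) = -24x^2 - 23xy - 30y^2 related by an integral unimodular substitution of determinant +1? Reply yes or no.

D₁ = -2351, D₂ = -2351
f: translate: b→13 (≡-23 mod 36), so (18,-23,40)→(18,13,35)
f: reduced (well bottom): (18,13,35) with a≤c, −a<b≤a
g is negative-definite; reduce −g:
−g: reduced (well bottom): (24,23,30) with a≤c, −a<b≤a
flip sign back: reduced form of g is (-24,-23,-30)
reduced forms (18, 13, 35) vs (-24, -23, -30) ⇒ inequivalent

no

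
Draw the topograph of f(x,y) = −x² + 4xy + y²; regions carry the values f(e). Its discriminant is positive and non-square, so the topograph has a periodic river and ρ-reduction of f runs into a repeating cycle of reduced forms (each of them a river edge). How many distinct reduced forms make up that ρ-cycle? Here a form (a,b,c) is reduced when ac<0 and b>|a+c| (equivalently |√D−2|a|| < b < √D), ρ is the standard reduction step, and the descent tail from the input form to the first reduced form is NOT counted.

D = 20, ⌊√D⌋ = 4
river: ρ → (1,4,-1)
river: ρ → (-1,4,1)
ρ-cycle length = 2 (tail of 0 descent steps not counted)

2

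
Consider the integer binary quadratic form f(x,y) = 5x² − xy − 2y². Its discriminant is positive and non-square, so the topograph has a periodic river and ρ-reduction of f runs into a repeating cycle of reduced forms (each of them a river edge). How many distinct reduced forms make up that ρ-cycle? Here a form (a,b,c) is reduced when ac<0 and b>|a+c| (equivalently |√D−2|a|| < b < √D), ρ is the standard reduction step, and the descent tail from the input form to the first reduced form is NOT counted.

D = 41, ⌊√D⌋ = 6
descent: ρ → (-2,5,2)  [lands on river]
river: ρ → (2,3,-4)
river: ρ → (-4,5,1)
river: ρ → (1,5,-4)
river: ρ → (-4,3,2)
river: ρ → (2,5,-2)
river: ρ → (-2,3,4)
river: ρ → (4,5,-1)
river: ρ → (-1,5,4)
river: ρ → (4,3,-2)
ρ-cycle length = 10 (tail of 1 descent step not counted)

10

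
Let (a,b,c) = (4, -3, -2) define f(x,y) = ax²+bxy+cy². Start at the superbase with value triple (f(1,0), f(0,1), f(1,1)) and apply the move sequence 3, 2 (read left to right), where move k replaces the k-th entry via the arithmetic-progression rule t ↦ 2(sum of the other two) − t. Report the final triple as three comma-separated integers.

start (4,-2,-1) = (f(1,0),f(0,1),f(1,1))
replace slot 3: 2·(4+(-2)) − (-1) = 5 → (4,-2,5)
replace slot 2: 2·(4+5) − (-2) = 20 → (4,20,5)

4,20,5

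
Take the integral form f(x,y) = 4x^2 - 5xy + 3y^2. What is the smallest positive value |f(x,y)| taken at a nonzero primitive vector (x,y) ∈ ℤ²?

translate: b→3 (≡-5 mod 8), so (4,-5,3)→(4,3,2)
flip: (4,3,2)→(2,-3,4)
translate: b→1 (≡-3 mod 4), so (2,-3,4)→(2,1,3)
reduced (well bottom): (2,1,3) with a≤c, −a<b≤a
well minimum = a = 2

2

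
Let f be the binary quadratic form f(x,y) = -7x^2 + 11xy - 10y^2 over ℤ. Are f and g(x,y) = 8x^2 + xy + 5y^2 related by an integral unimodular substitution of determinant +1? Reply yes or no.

D₁ = -159, D₂ = -159
f is negative-definite; reduce −f:
−f: translate: b→3 (≡-11 mod 14), so (7,-11,10)→(7,3,6)
−f: flip: (7,3,6)→(6,-3,7)
−f: reduced (well bottom): (6,-3,7) with a≤c, −a<b≤a
flip sign back: reduced form of f is (-6,3,-7)
g: flip: (8,1,5)→(5,-1,8)
g: reduced (well bottom): (5,-1,8) with a≤c, −a<b≤a
reduced forms (-6, 3, -7) vs (5, -1, 8) ⇒ inequivalent

no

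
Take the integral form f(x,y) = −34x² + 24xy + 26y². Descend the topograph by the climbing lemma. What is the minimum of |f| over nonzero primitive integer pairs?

river: ρ → (26,28,-32)
river: ρ → (-32,36,22)
river: ρ → (22,52,-16)
river: ρ → (-16,44,34)
river: ρ → (34,24,-26)
river: ρ → (-26,28,32)
river: ρ → (32,36,-22)
river: ρ → (-22,52,16)
river: ρ → (16,44,-34)
river: ρ → (-34,24,26)
closes: descent 0, river 10
min |a| on river = 16

16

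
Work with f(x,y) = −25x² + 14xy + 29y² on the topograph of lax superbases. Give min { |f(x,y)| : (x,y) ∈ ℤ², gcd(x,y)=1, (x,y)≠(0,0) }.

river: ρ → (29,44,-10)
river: ρ → (-10,36,45)
river: ρ → (45,54,-1)
river: ρ → (-1,54,45)
river: ρ → (45,36,-10)
river: ρ → (-10,44,29)
river: ρ → (29,14,-25)
river: ρ → (-25,36,18)
river: ρ → (18,36,-25)
river: ρ → (-25,14,29)
closes: descent 0, river 10
min |a| on river = 1

1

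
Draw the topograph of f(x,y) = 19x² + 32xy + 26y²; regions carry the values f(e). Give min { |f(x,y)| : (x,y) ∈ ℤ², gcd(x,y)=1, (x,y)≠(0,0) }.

translate: b→-6 (≡32 mod 38), so (19,32,26)→(19,-6,13)
flip: (19,-6,13)→(13,6,19)
reduced (well bottom): (13,6,19) with a≤c, −a<b≤a
well minimum = a = 13

13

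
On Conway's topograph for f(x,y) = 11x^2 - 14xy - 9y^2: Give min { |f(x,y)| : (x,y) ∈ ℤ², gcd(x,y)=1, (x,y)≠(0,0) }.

descent: ρ → (-9,14,11)  [lands on river]
river: ρ → (11,8,-12)
river: ρ → (-12,16,7)
river: ρ → (7,12,-16)
river: ρ → (-16,20,3)
river: ρ → (3,22,-9)
closes: descent 1, river 6
min |a| on river = 3

3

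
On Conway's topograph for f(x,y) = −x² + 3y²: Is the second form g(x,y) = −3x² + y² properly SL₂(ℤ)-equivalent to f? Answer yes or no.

D₁ = 12, D₂ = 12
river cycle of f (length 2): (-1, 2, 2), (2, 2, -1)
river cycle of g (length 2): (1, 2, -2), (-2, 2, 1)
cycles differ ⇒ inequivalent

no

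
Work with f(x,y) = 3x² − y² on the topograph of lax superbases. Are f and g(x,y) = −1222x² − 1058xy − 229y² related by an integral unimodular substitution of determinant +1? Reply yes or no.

D₁ = 12, D₂ = 12
river cycle of f (length 2): (-1, 2, 2), (2, 2, -1)
river cycle of g (length 2): (-1, 2, 2), (2, 2, -1)
cycles coincide ⇒ equivalent

yes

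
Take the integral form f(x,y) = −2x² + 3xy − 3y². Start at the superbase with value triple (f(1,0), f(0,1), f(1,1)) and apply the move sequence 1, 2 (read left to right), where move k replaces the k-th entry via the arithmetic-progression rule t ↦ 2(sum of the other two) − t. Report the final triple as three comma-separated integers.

start (-2,-3,-2) = (f(1,0),f(0,1),f(1,1))
replace slot 1: 2·((-3)+(-2)) − (-2) = -8 → (-8,-3,-2)
replace slot 2: 2·((-8)+(-2)) − (-3) = -17 → (-8,-17,-2)

-8,-17,-2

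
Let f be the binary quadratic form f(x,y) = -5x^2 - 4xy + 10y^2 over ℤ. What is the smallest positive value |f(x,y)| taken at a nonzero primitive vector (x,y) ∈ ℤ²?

descent: ρ → (10,4,-5)
descent: ρ → (-5,6,9)  [lands on river]
river: ρ → (9,12,-2)
river: ρ → (-2,12,9)
river: ρ → (9,6,-5)
river: ρ → (-5,14,1)
river: ρ → (1,14,-5)
closes: descent 2, river 6
min |a| on river = 1

1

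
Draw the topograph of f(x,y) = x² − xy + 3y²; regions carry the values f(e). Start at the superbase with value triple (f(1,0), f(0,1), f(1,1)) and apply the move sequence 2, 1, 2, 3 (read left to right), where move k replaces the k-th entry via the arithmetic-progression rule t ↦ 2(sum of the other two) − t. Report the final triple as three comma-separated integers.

start (1,3,3) = (f(1,0),f(0,1),f(1,1))
replace slot 2: 2·(1+3) − 3 = 5 → (1,5,3)
replace slot 1: 2·(5+3) − 1 = 15 → (15,5,3)
replace slot 2: 2·(15+3) − 5 = 31 → (15,31,3)
replace slot 3: 2·(15+31) − 3 = 89 → (15,31,89)

15,31,89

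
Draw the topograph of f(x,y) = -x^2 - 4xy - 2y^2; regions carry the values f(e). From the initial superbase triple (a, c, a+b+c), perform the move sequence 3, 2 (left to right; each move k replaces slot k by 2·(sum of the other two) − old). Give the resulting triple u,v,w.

start (-1,-2,-7) = (f(1,0),f(0,1),f(1,1))
replace slot 3: 2·((-1)+(-2)) − (-7) = 1 → (-1,-2,1)
replace slot 2: 2·((-1)+1) − (-2) = 2 → (-1,2,1)

-1,2,1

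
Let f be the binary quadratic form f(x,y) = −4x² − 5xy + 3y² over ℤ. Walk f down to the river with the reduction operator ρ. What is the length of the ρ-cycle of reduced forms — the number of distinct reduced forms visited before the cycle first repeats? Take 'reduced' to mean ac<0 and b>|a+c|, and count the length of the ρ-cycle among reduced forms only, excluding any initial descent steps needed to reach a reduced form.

D = 73, ⌊√D⌋ = 8
descent: ρ → (3,5,-4)  [lands on river]
river: ρ → (-4,3,4)
river: ρ → (4,5,-3)
river: ρ → (-3,7,2)
river: ρ → (2,5,-6)
river: ρ → (-6,7,1)
river: ρ → (1,7,-6)
river: ρ → (-6,5,2)
river: ρ → (2,7,-3)
river: ρ → (-3,5,4)
river: ρ → (4,3,-4)
river: ρ → (-4,5,3)
river: ρ → (3,7,-2)
river: ρ → (-2,5,6)
river: ρ → (6,7,-1)
river: ρ → (-1,7,6)
river: ρ → (6,5,-2)
river: ρ → (-2,7,3)
ρ-cycle length = 18 (tail of 1 descent step not counted)

18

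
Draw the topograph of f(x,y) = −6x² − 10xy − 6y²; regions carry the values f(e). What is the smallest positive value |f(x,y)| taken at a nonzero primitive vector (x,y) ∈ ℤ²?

translate: b→-2 (≡10 mod 12), so (6,10,6)→(6,-2,2)
flip: (6,-2,2)→(2,2,6)
reduced (well bottom): (2,2,6) with a≤c, −a<b≤a
well minimum |f| = |-2| = 2 (negative-definite)

2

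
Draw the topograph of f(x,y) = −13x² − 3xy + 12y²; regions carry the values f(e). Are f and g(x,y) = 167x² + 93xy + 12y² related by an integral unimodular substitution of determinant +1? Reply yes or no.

D₁ = 633, D₂ = 633
river cycle of f (length 18): (12, 3, -13), (-13, 23, 2), (2, 25, -1), (-1, 25, 2), (2, 23, -13), (-13, 3, 12), (12, 21, -4), (-4, 19, 17), (17, 15, -6), (-6, 21, 8), … (8 more)
river cycle of g (length 18): (12, 3, -13), (-13, 23, 2), (2, 25, -1), (-1, 25, 2), (2, 23, -13), (-13, 3, 12), (12, 21, -4), (-4, 19, 17), (17, 15, -6), (-6, 21, 8), … (8 more)
cycles coincide ⇒ equivalent

yes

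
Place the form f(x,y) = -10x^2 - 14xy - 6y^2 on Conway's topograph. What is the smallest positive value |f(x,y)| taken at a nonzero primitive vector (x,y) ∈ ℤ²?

translate: b→-6 (≡14 mod 20), so (10,14,6)→(10,-6,2)
flip: (10,-6,2)→(2,6,10)
translate: b→2 (≡6 mod 4), so (2,6,10)→(2,2,6)
reduced (well bottom): (2,2,6) with a≤c, −a<b≤a
well minimum |f| = |-2| = 2 (negative-definite)

2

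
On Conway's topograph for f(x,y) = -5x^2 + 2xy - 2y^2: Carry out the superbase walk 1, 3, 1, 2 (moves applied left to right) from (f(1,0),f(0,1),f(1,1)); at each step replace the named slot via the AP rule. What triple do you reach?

start (-5,-2,-5) = (f(1,0),f(0,1),f(1,1))
replace slot 1: 2·((-2)+(-5)) − (-5) = -9 → (-9,-2,-5)
replace slot 3: 2·((-9)+(-2)) − (-5) = -17 → (-9,-2,-17)
replace slot 1: 2·((-2)+(-17)) − (-9) = -29 → (-29,-2,-17)
replace slot 2: 2·((-29)+(-17)) − (-2) = -90 → (-29,-90,-17)

-29,-90,-17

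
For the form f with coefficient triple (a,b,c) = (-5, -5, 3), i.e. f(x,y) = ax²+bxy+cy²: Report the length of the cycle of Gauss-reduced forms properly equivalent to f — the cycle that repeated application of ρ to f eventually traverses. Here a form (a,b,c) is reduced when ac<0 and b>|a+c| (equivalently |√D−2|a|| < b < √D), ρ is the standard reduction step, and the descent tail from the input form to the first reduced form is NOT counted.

D = 85, ⌊√D⌋ = 9
descent: ρ → (3,5,-5)  [lands on river]
river: ρ → (-5,5,3)
river: ρ → (3,7,-3)
river: ρ → (-3,5,5)
river: ρ → (5,5,-3)
river: ρ → (-3,7,3)
ρ-cycle length = 6 (tail of 1 descent step not counted)

6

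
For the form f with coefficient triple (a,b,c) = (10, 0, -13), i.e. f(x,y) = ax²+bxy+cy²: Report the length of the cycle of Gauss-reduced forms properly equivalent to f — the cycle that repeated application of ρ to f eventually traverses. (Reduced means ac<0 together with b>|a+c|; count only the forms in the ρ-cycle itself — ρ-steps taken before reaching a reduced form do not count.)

D = 520, ⌊√D⌋ = 22
descent: ρ → (-13,0,10)
descent: ρ → (10,20,-3)  [lands on river]
river: ρ → (-3,22,3)
river: ρ → (3,20,-10)
river: ρ → (-10,20,3)
river: ρ → (3,22,-3)
river: ρ → (-3,20,10)
ρ-cycle length = 6 (tail of 2 descent steps not counted)

6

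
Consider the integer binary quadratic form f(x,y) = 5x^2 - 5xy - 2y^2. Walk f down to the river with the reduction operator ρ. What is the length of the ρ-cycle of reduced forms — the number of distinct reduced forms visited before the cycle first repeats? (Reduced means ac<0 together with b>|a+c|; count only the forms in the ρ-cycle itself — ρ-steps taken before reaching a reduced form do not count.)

D = 65, ⌊√D⌋ = 8
descent: ρ → (-2,5,5)  [lands on river]
river: ρ → (5,5,-2)
river: ρ → (-2,7,2)
river: ρ → (2,5,-5)
river: ρ → (-5,5,2)
river: ρ → (2,7,-2)
ρ-cycle length = 6 (tail of 1 descent step not counted)

6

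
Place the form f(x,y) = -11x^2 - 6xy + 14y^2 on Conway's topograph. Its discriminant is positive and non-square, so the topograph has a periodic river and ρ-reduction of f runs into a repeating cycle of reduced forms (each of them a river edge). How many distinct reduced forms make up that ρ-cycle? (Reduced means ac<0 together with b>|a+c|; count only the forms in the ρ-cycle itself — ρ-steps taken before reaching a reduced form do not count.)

D = 652, ⌊√D⌋ = 25
descent: ρ → (14,6,-11)  [lands on river]
river: ρ → (-11,16,9)
river: ρ → (9,20,-7)
river: ρ → (-7,22,6)
river: ρ → (6,14,-19)
river: ρ → (-19,24,1)
river: ρ → (1,24,-19)
river: ρ → (-19,14,6)
river: ρ → (6,22,-7)
river: ρ → (-7,20,9)
river: ρ → (9,16,-11)
river: ρ → (-11,6,14)
river: ρ → (14,22,-3)
river: ρ → (-3,20,21)
river: ρ → (21,22,-2)
river: ρ → (-2,22,21)
river: ρ → (21,20,-3)
river: ρ → (-3,22,14)
ρ-cycle length = 18 (tail of 1 descent step not counted)

18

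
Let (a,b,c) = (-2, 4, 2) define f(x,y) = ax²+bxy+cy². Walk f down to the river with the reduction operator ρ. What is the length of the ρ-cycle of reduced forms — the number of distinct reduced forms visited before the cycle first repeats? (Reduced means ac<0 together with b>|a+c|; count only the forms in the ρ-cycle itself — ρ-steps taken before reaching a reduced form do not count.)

D = 32, ⌊√D⌋ = 5
river: ρ → (2,4,-2)
river: ρ → (-2,4,2)
ρ-cycle length = 2 (tail of 0 descent steps not counted)

2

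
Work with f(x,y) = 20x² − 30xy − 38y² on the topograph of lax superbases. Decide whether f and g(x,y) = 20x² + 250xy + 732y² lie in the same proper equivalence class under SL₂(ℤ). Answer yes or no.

D₁ = 3940, D₂ = 3940
river cycle of f (length 14): (-38, 30, 20), (20, 50, -18), (-18, 58, 8), (8, 54, -32), (-32, 10, 30), (30, 50, -12), (-12, 46, 38), (38, 30, -20), (-20, 50, 18), (18, 58, -8), … (4 more)
river cycle of g (length 14): (20, 50, -18), (-18, 58, 8), (8, 54, -32), (-32, 10, 30), (30, 50, -12), (-12, 46, 38), (38, 30, -20), (-20, 50, 18), (18, 58, -8), (-8, 54, 32), … (4 more)
cycles coincide ⇒ equivalent

yes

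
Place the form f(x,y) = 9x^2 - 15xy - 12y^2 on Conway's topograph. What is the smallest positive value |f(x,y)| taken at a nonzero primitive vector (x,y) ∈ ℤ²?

descent: ρ → (-12,15,9)  [lands on river]
river: ρ → (9,21,-6)
river: ρ → (-6,15,18)
river: ρ → (18,21,-3)
river: ρ → (-3,21,18)
river: ρ → (18,15,-6)
river: ρ → (-6,21,9)
river: ρ → (9,15,-12)
river: ρ → (-12,9,12)
river: ρ → (12,15,-9)
river: ρ → (-9,21,6)
river: ρ → (6,15,-18)
river: ρ → (-18,21,3)
river: ρ → (3,21,-18)
river: ρ → (-18,15,6)
river: ρ → (6,21,-9)
river: ρ → (-9,15,12)
river: ρ → (12,9,-12)
closes: descent 1, river 18
min |a| on river = 3

3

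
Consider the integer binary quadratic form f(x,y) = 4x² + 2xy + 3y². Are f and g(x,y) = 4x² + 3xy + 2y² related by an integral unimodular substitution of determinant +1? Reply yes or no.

D₁ = -44, D₂ = -23
discriminants differ ⇒ not SL₂(ℤ)-equivalent

no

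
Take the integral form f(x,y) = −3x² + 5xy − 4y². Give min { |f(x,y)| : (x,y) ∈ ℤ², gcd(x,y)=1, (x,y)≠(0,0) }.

translate: b→1 (≡-5 mod 6), so (3,-5,4)→(3,1,2)
flip: (3,1,2)→(2,-1,3)
reduced (well bottom): (2,-1,3) with a≤c, −a<b≤a
well minimum |f| = |-2| = 2 (negative-definite)

2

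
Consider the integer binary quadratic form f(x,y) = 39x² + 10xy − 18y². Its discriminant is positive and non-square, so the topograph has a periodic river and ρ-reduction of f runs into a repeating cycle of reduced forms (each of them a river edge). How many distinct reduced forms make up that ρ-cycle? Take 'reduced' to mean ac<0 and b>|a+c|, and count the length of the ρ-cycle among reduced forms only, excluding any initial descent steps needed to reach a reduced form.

D = 2908, ⌊√D⌋ = 53
descent: ρ → (-18,26,31)  [lands on river]
river: ρ → (31,36,-13)
river: ρ → (-13,42,22)
river: ρ → (22,46,-9)
river: ρ → (-9,44,27)
river: ρ → (27,10,-26)
river: ρ → (-26,42,11)
river: ρ → (11,46,-18)
ρ-cycle length = 8 (tail of 1 descent step not counted)

8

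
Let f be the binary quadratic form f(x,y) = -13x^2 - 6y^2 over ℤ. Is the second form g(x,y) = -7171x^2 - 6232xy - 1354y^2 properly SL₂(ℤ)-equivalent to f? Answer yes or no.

D₁ = -312, D₂ = -312
f is negative-definite; reduce −f:
−f: flip: (13,0,6)→(6,0,13)
−f: reduced (well bottom): (6,0,13) with a≤c, −a<b≤a
flip sign back: reduced form of f is (-6,0,-13)
g is negative-definite; reduce −g:
−g: flip: (7171,6232,1354)→(1354,-6232,7171)
−g: translate: b→-816 (≡-6232 mod 2708), so (1354,-6232,7171)→(1354,-816,123)
−g: flip: (1354,-816,123)→(123,816,1354)
−g: translate: b→78 (≡816 mod 246), so (123,816,1354)→(123,78,13)
−g: flip: (123,78,13)→(13,-78,123)
−g: translate: b→0 (≡-78 mod 26), so (13,-78,123)→(13,0,6)
−g: flip: (13,0,6)→(6,0,13)
−g: reduced (well bottom): (6,0,13) with a≤c, −a<b≤a
flip sign back: reduced form of g is (-6,0,-13)
reduced forms (-6, 0, -13) vs (-6, 0, -13) ⇒ equivalent

yes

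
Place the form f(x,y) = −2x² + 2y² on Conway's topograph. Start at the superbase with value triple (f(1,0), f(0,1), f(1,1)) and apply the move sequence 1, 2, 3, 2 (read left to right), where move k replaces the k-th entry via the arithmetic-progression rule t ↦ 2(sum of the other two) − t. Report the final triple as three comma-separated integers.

start (-2,2,0) = (f(1,0),f(0,1),f(1,1))
replace slot 1: 2·(2+0) − (-2) = 6 → (6,2,0)
replace slot 2: 2·(6+0) − 2 = 10 → (6,10,0)
replace slot 3: 2·(6+10) − 0 = 32 → (6,10,32)
replace slot 2: 2·(6+32) − 10 = 66 → (6,66,32)

6,66,32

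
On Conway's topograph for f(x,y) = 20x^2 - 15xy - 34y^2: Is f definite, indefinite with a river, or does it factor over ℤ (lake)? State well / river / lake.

D = b²−4ac = (-15)² − 4·20·(-34) = 2945
D > 0 non-square ⇒ indefinite ⇒ periodic river

river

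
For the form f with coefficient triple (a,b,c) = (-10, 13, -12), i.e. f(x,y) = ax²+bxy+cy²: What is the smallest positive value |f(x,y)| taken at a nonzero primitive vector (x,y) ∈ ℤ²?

translate: b→7 (≡-13 mod 20), so (10,-13,12)→(10,7,9)
flip: (10,7,9)→(9,-7,10)
reduced (well bottom): (9,-7,10) with a≤c, −a<b≤a
well minimum |f| = |-9| = 9 (negative-definite)

9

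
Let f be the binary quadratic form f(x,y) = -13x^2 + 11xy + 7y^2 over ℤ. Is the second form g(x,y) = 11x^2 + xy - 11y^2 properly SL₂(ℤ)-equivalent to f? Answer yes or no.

D₁ = 485, D₂ = 485
river cycle of f (length 10): (7, 17, -7), (-7, 11, 13), (13, 15, -5), (-5, 15, 13), (13, 11, -7), (-7, 17, 7), (7, 11, -13), (-13, 15, 5), (5, 15, -13), (-13, 11, 7)
river cycle of g (length 6): (-11, 21, 1), (1, 21, -11), (-11, 1, 11), (11, 21, -1), (-1, 21, 11), (11, 1, -11)
cycles differ ⇒ inequivalent

no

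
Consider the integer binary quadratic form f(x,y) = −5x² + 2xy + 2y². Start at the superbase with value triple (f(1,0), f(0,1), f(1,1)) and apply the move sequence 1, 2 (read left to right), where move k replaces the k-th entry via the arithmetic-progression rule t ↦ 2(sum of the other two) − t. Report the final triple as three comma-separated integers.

start (-5,2,-1) = (f(1,0),f(0,1),f(1,1))
replace slot 1: 2·(2+(-1)) − (-5) = 7 → (7,2,-1)
replace slot 2: 2·(7+(-1)) − 2 = 10 → (7,10,-1)

7,10,-1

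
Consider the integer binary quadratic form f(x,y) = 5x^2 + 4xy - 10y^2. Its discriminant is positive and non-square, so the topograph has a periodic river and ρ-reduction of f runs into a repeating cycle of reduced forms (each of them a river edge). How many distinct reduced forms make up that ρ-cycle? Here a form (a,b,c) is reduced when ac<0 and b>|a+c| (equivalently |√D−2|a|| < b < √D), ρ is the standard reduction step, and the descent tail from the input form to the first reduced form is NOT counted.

D = 216, ⌊√D⌋ = 14
descent: ρ → (-10,-4,5)
descent: ρ → (5,14,-1)  [lands on river]
river: ρ → (-1,14,5)
river: ρ → (5,6,-9)
river: ρ → (-9,12,2)
river: ρ → (2,12,-9)
river: ρ → (-9,6,5)
ρ-cycle length = 6 (tail of 2 descent steps not counted)

6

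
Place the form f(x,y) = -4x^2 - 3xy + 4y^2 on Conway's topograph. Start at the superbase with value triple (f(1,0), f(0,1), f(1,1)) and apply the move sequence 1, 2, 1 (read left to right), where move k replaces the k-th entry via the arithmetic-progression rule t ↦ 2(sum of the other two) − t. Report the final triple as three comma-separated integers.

start (-4,4,-3) = (f(1,0),f(0,1),f(1,1))
replace slot 1: 2·(4+(-3)) − (-4) = 6 → (6,4,-3)
replace slot 2: 2·(6+(-3)) − 4 = 2 → (6,2,-3)
replace slot 1: 2·(2+(-3)) − 6 = -8 → (-8,2,-3)

-8,2,-3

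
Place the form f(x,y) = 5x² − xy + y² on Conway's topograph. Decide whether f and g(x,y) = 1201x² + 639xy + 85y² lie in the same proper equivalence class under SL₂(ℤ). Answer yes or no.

D₁ = -19, D₂ = -19
f: flip: (5,-1,1)→(1,1,5)
f: reduced (well bottom): (1,1,5) with a≤c, −a<b≤a
g: flip: (1201,639,85)→(85,-639,1201)
g: translate: b→41 (≡-639 mod 170), so (85,-639,1201)→(85,41,5)
g: flip: (85,41,5)→(5,-41,85)
g: translate: b→-1 (≡-41 mod 10), so (5,-41,85)→(5,-1,1)
g: flip: (5,-1,1)→(1,1,5)
g: reduced (well bottom): (1,1,5) with a≤c, −a<b≤a
reduced forms (1, 1, 5) vs (1, 1, 5) ⇒ equivalent

yes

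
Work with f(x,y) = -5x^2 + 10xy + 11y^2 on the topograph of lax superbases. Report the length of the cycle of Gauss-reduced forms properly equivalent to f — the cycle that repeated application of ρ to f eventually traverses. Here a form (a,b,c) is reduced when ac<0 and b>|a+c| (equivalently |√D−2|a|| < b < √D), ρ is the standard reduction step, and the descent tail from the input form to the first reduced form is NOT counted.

D = 320, ⌊√D⌋ = 17
river: ρ → (11,12,-4)
river: ρ → (-4,12,11)
river: ρ → (11,10,-5)
river: ρ → (-5,10,11)
ρ-cycle length = 4 (tail of 0 descent steps not counted)

4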